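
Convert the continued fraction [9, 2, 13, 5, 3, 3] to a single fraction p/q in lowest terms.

13758/1451

Using pₖ = aₖpₖ₋₁ + pₖ₋₂ and qₖ = aₖqₖ₋₁ + qₖ₋₂:
  k=0: a=9, p=9, q=1
  k=1: a=2, p=19, q=2
  k=2: a=13, p=256, q=27
  k=3: a=5, p=1299, q=137
  k=4: a=3, p=4153, q=438
  k=5: a=3, p=13758, q=1451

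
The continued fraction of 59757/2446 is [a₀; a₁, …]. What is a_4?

59757 = 24·2446 + 1053   →  a_0 = 24
2446 = 2·1053 + 340   →  a_1 = 2
1053 = 3·340 + 33   →  a_2 = 3
340 = 10·33 + 10   →  a_3 = 10
33 = 3·10 + 3   →  a_4 = 3

3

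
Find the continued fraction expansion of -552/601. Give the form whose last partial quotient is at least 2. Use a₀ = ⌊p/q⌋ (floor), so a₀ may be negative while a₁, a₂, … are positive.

-552 = -1·601 + 49
601 = 12·49 + 13
49 = 3·13 + 10
13 = 1·10 + 3
10 = 3·3 + 1
3 = 3·1 + 0  (stop)
So -552/601 = [-1; 12, 3, 1, 3, 3].

[-1; 12, 3, 1, 3, 3]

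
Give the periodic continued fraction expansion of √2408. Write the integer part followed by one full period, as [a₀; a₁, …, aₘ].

a₀ = ⌊√2408⌋ = 49.
With m₀=0, d₀=1 and mₖ₊₁ = dₖaₖ − mₖ, dₖ₊₁ = (n − mₖ₊₁²)/dₖ, aₖ₊₁ = ⌊(a₀+mₖ₊₁)/dₖ₊₁⌋:
  k=1: m=49, d=7, a=14
  k=2: m=49, d=1, a=98
d=1 and a=2a₀=98 at k=2, so the next step gives (m, d) = (49, 7) again — its k=1 value — and the period has length 2.

[49; 14, 98]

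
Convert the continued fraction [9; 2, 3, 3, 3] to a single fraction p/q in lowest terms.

Using pₖ = aₖpₖ₋₁ + pₖ₋₂ and qₖ = aₖqₖ₋₁ + qₖ₋₂:
  k=0: a=9, p=9, q=1
  k=1: a=2, p=19, q=2
  k=2: a=3, p=66, q=7
  k=3: a=3, p=217, q=23
  k=4: a=3, p=717, q=76

717/76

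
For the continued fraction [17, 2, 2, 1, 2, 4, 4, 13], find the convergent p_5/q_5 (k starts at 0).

1446/83

Using pₖ = aₖpₖ₋₁ + pₖ₋₂, qₖ = aₖqₖ₋₁ + qₖ₋₂ (with p₋₁=1, p₋₂=0, q₋₁=0, q₋₂=1):
  k=0: a=17, p=17, q=1
  k=1: a=2, p=35, q=2
  k=2: a=2, p=87, q=5
  k=3: a=1, p=122, q=7
  k=4: a=2, p=331, q=19
  k=5: a=4, p=1446, q=83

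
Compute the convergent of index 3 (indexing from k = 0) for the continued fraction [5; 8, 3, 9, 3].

1193/233

Using pₖ = aₖpₖ₋₁ + pₖ₋₂, qₖ = aₖqₖ₋₁ + qₖ₋₂ (with p₋₁=1, p₋₂=0, q₋₁=0, q₋₂=1):
  k=0: a=5, p=5, q=1
  k=1: a=8, p=41, q=8
  k=2: a=3, p=128, q=25
  k=3: a=9, p=1193, q=233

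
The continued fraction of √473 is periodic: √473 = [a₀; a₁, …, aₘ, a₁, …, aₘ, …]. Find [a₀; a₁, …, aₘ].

[21; 1, 2, 1, 42]

a₀ = ⌊√473⌋ = 21.
With m₀=0, d₀=1 and mₖ₊₁ = dₖaₖ − mₖ, dₖ₊₁ = (n − mₖ₊₁²)/dₖ, aₖ₊₁ = ⌊(a₀+mₖ₊₁)/dₖ₊₁⌋:
  k=1: m=21, d=32, a=1
  k=2: m=11, d=11, a=2
  k=3: m=11, d=32, a=1
  k=4: m=21, d=1, a=42
d=1 and a=2a₀=42 at k=4, so the next step gives (m, d) = (21, 32) again — its k=1 value — and the period has length 4.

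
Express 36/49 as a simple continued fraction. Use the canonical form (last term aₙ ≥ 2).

36 = 0*49 + 36
49 = 1*36 + 13
36 = 2*13 + 10
13 = 1*10 + 3
10 = 3*3 + 1
3 = 3*1 + 0  (stop)
So 36/49 = [0; 1, 2, 1, 3, 3].

[0; 1, 2, 1, 3, 3]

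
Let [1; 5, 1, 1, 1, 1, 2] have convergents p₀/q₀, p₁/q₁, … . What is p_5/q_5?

33/28

Using pₖ = aₖpₖ₋₁ + pₖ₋₂, qₖ = aₖqₖ₋₁ + qₖ₋₂ (with p₋₁=1, p₋₂=0, q₋₁=0, q₋₂=1):
  k=0: a=1, p=1, q=1
  k=1: a=5, p=6, q=5
  k=2: a=1, p=7, q=6
  k=3: a=1, p=13, q=11
  k=4: a=1, p=20, q=17
  k=5: a=1, p=33, q=28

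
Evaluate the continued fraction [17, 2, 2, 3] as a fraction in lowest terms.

Using pₖ = aₖpₖ₋₁ + pₖ₋₂ and qₖ = aₖqₖ₋₁ + qₖ₋₂:
  k=0: a=17, p=17, q=1
  k=1: a=2, p=35, q=2
  k=2: a=2, p=87, q=5
  k=3: a=3, p=296, q=17

296/17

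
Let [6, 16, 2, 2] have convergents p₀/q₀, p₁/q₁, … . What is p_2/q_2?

200/33

Using pₖ = aₖpₖ₋₁ + pₖ₋₂, qₖ = aₖqₖ₋₁ + qₖ₋₂ (with p₋₁=1, p₋₂=0, q₋₁=0, q₋₂=1):
  k=0: a=6, p=6, q=1
  k=1: a=16, p=97, q=16
  k=2: a=2, p=200, q=33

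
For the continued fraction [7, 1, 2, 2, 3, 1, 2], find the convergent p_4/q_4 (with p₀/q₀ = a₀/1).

Using pₖ = aₖpₖ₋₁ + pₖ₋₂, qₖ = aₖqₖ₋₁ + qₖ₋₂ (with p₋₁=1, p₋₂=0, q₋₁=0, q₋₂=1):
  k=0: a=7, p=7, q=1
  k=1: a=1, p=8, q=1
  k=2: a=2, p=23, q=3
  k=3: a=2, p=54, q=7
  k=4: a=3, p=185, q=24

185/24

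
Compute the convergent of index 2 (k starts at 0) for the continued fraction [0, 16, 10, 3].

10/161

Using pₖ = aₖpₖ₋₁ + pₖ₋₂, qₖ = aₖqₖ₋₁ + qₖ₋₂ (with p₋₁=1, p₋₂=0, q₋₁=0, q₋₂=1):
  k=0: a=0, p=0, q=1
  k=1: a=16, p=1, q=16
  k=2: a=10, p=10, q=161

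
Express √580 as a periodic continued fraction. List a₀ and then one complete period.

a₀ = ⌊√580⌋ = 24.
With m₀=0, d₀=1 and mₖ₊₁ = dₖaₖ − mₖ, dₖ₊₁ = (n − mₖ₊₁²)/dₖ, aₖ₊₁ = ⌊(a₀+mₖ₊₁)/dₖ₊₁⌋:
  k=1: m=24, d=4, a=12
  k=2: m=24, d=1, a=48
d=1 and a=2a₀=48 at k=2, so the next step gives (m, d) = (24, 4) again — its k=1 value — and the period has length 2.

[24; 12, 48]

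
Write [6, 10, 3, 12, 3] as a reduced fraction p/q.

7176/1177

Fold from the inside: start with 3/1.
  12 + 1/3 = 37/3
  3 + 3/37 = 114/37
  10 + 37/114 = 1177/114
  6 + 114/1177 = 7176/1177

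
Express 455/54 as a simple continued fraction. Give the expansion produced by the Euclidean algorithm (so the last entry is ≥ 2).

455 = 8·54 + 23
54 = 2·23 + 8
23 = 2·8 + 7
8 = 1·7 + 1
7 = 7·1 + 0  (stop)
So 455/54 = [8; 2, 2, 1, 7].

[8; 2, 2, 1, 7]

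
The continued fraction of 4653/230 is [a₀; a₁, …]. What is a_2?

2

4653 = 20·230 + 53   →  a_0 = 20
230 = 4·53 + 18   →  a_1 = 4
53 = 2·18 + 17   →  a_2 = 2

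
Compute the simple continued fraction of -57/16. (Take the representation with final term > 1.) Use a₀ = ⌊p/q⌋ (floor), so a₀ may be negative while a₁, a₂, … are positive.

-57 = -4×16 + 7
16 = 2×7 + 2
7 = 3×2 + 1
2 = 2×1 + 0  (stop)
So -57/16 = [-4; 2, 3, 2].

[-4; 2, 3, 2]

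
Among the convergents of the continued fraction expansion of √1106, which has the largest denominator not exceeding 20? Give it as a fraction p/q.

133/4

√1106 = [33; 3, 1, 8, 1, 3, 66, …] (period length 6).
Convergents:
  p_0/q_0 = 33/1
  p_1/q_1 = 100/3
  p_2/q_2 = 133/4
  p_3/q_3 = 1164/35
q_2 = 4 ≤ 20 < 35 = q_3, so the answer is 133/4.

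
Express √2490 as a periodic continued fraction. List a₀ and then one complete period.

a₀ = ⌊√2490⌋ = 49.
With m₀=0, d₀=1 and mₖ₊₁ = dₖaₖ − mₖ, dₖ₊₁ = (n − mₖ₊₁²)/dₖ, aₖ₊₁ = ⌊(a₀+mₖ₊₁)/dₖ₊₁⌋:
  k=1: m=49, d=89, a=1
  k=2: m=40, d=10, a=8
  k=3: m=40, d=89, a=1
  k=4: m=49, d=1, a=98
d=1 and a=2a₀=98 at k=4, so the next step gives (m, d) = (49, 89) again — its k=1 value — and the period has length 4.

[49; 1, 8, 1, 98]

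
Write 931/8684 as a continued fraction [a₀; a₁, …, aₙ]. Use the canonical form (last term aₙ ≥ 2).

931 = 0×8684 + 931
8684 = 9×931 + 305
931 = 3×305 + 16
305 = 19×16 + 1
16 = 16×1 + 0  (stop)
So 931/8684 = [0; 9, 3, 19, 16].

[0; 9, 3, 19, 16]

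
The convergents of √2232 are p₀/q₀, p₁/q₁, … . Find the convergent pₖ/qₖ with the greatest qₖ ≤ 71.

√2232 = [47; 4, 10, 4, 94, …] (period length 4).
Convergents:
  p_0/q_0 = 47/1
  p_1/q_1 = 189/4
  p_2/q_2 = 1937/41
  p_3/q_3 = 7937/168
q_2 = 41 ≤ 71 < 168 = q_3, so the answer is 1937/41.

1937/41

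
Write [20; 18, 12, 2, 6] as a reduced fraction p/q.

58742/2929

Using pₖ = aₖpₖ₋₁ + pₖ₋₂ and qₖ = aₖqₖ₋₁ + qₖ₋₂:
  k=0: a=20, p=20, q=1
  k=1: a=18, p=361, q=18
  k=2: a=12, p=4352, q=217
  k=3: a=2, p=9065, q=452
  k=4: a=6, p=58742, q=2929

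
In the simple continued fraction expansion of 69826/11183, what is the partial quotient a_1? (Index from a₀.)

4

69826 = 6·11183 + 2728   →  a_0 = 6
11183 = 4·2728 + 271   →  a_1 = 4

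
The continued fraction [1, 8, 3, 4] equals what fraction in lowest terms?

121/108

Using pₖ = aₖpₖ₋₁ + pₖ₋₂ and qₖ = aₖqₖ₋₁ + qₖ₋₂:
  k=0: a=1, p=1, q=1
  k=1: a=8, p=9, q=8
  k=2: a=3, p=28, q=25
  k=3: a=4, p=121, q=108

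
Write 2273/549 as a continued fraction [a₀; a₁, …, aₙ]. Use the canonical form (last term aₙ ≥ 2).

[4; 7, 7, 1, 2, 3]

2273 = 4·549 + 77
549 = 7·77 + 10
77 = 7·10 + 7
10 = 1·7 + 3
7 = 2·3 + 1
3 = 3·1 + 0  (stop)
So 2273/549 = [4; 7, 7, 1, 2, 3].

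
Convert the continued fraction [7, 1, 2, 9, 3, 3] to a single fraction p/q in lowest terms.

2219/289

Fold from the inside: start with 3/1.
  3 + 1/3 = 10/3
  9 + 3/10 = 93/10
  2 + 10/93 = 196/93
  1 + 93/196 = 289/196
  7 + 196/289 = 2219/289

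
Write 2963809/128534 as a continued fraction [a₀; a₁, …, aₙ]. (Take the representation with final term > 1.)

2963809 = 23*128534 + 7527
128534 = 17*7527 + 575
7527 = 13*575 + 52
575 = 11*52 + 3
52 = 17*3 + 1
3 = 3*1 + 0  (stop)
So 2963809/128534 = [23; 17, 13, 11, 17, 3].

[23; 17, 13, 11, 17, 3]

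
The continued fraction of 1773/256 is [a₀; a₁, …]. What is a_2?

12

1773 = 6·256 + 237   →  a_0 = 6
256 = 1·237 + 19   →  a_1 = 1
237 = 12·19 + 9   →  a_2 = 12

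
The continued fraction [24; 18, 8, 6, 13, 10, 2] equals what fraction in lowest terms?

Fold from the inside: start with 2/1.
  10 + 1/2 = 21/2
  13 + 2/21 = 275/21
  6 + 21/275 = 1671/275
  8 + 275/1671 = 13643/1671
  18 + 1671/13643 = 247245/13643
  24 + 13643/247245 = 5947523/247245

5947523/247245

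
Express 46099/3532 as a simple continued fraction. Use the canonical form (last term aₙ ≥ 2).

46099 = 13*3532 + 183
3532 = 19*183 + 55
183 = 3*55 + 18
55 = 3*18 + 1
18 = 18*1 + 0  (stop)
So 46099/3532 = [13; 19, 3, 3, 18].

[13; 19, 3, 3, 18]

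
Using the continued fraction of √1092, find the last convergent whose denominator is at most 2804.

√1092 = [33; 22, 66, …] (period length 2).
Convergents:
  p_0/q_0 = 33/1
  p_1/q_1 = 727/22
  p_2/q_2 = 48015/1453
  p_3/q_3 = 1057057/31988
q_2 = 1453 ≤ 2804 < 31988 = q_3, so the answer is 48015/1453.

48015/1453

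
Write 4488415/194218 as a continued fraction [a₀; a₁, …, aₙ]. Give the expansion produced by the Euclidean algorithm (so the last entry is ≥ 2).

4488415 = 23×194218 + 21401
194218 = 9×21401 + 1609
21401 = 13×1609 + 484
1609 = 3×484 + 157
484 = 3×157 + 13
157 = 12×13 + 1
13 = 13×1 + 0  (stop)
So 4488415/194218 = [23; 9, 13, 3, 3, 12, 13].

[23; 9, 13, 3, 3, 12, 13]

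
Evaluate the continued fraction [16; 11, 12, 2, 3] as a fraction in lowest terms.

Using pₖ = aₖpₖ₋₁ + pₖ₋₂ and qₖ = aₖqₖ₋₁ + qₖ₋₂:
  k=0: a=16, p=16, q=1
  k=1: a=11, p=177, q=11
  k=2: a=12, p=2140, q=133
  k=3: a=2, p=4457, q=277
  k=4: a=3, p=15511, q=964

15511/964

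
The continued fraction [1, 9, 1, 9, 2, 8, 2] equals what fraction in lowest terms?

4111/3734

Using pₖ = aₖpₖ₋₁ + pₖ₋₂ and qₖ = aₖqₖ₋₁ + qₖ₋₂:
  k=0: a=1, p=1, q=1
  k=1: a=9, p=10, q=9
  k=2: a=1, p=11, q=10
  k=3: a=9, p=109, q=99
  k=4: a=2, p=229, q=208
  k=5: a=8, p=1941, q=1763
  k=6: a=2, p=4111, q=3734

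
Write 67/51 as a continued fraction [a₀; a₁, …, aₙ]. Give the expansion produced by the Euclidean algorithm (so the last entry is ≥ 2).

[1; 3, 5, 3]

67 = 1·51 + 16
51 = 3·16 + 3
16 = 5·3 + 1
3 = 3·1 + 0  (stop)
So 67/51 = [1; 3, 5, 3].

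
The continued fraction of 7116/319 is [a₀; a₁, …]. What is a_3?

1

7116 = 22·319 + 98   →  a_0 = 22
319 = 3·98 + 25   →  a_1 = 3
98 = 3·25 + 23   →  a_2 = 3
25 = 1·23 + 2   →  a_3 = 1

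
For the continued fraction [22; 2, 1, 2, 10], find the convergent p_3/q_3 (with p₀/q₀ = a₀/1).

179/8

Using pₖ = aₖpₖ₋₁ + pₖ₋₂, qₖ = aₖqₖ₋₁ + qₖ₋₂ (with p₋₁=1, p₋₂=0, q₋₁=0, q₋₂=1):
  k=0: a=22, p=22, q=1
  k=1: a=2, p=45, q=2
  k=2: a=1, p=67, q=3
  k=3: a=2, p=179, q=8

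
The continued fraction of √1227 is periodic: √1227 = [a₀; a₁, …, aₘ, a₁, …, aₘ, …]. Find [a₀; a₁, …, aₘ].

[35; 35, 70]

a₀ = ⌊√1227⌋ = 35.
With m₀=0, d₀=1 and mₖ₊₁ = dₖaₖ − mₖ, dₖ₊₁ = (n − mₖ₊₁²)/dₖ, aₖ₊₁ = ⌊(a₀+mₖ₊₁)/dₖ₊₁⌋:
  k=1: m=35, d=2, a=35
  k=2: m=35, d=1, a=70
d=1 and a=2a₀=70 at k=2, so the next step gives (m, d) = (35, 2) again — its k=1 value — and the period has length 2.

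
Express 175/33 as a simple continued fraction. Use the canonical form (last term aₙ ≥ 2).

175 = 5×33 + 10
33 = 3×10 + 3
10 = 3×3 + 1
3 = 3×1 + 0  (stop)
So 175/33 = [5; 3, 3, 3].

[5; 3, 3, 3]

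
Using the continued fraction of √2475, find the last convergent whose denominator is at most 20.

√2475 = [49; 1, 2, 1, 98, …] (period length 4).
Convergents:
  p_0/q_0 = 49/1
  p_1/q_1 = 50/1
  p_2/q_2 = 149/3
  p_3/q_3 = 199/4
  p_4/q_4 = 19651/395
q_3 = 4 ≤ 20 < 395 = q_4, so the answer is 199/4.

199/4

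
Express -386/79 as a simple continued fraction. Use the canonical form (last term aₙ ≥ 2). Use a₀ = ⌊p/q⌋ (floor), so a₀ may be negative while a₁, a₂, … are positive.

[-5; 8, 1, 3, 2]

-386 = -5*79 + 9
79 = 8*9 + 7
9 = 1*7 + 2
7 = 3*2 + 1
2 = 2*1 + 0  (stop)
So -386/79 = [-5; 8, 1, 3, 2].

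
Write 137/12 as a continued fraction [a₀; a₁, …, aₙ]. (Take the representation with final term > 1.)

[11; 2, 2, 2]

137 = 11*12 + 5
12 = 2*5 + 2
5 = 2*2 + 1
2 = 2*1 + 0  (stop)
So 137/12 = [11; 2, 2, 2].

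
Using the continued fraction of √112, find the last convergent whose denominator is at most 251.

2614/247

√112 = [10; 1, 1, 2, 1, 1, 20, …] (period length 6).
Convergents:
  p_0/q_0 = 10/1
  p_1/q_1 = 11/1
  p_2/q_2 = 21/2
  p_3/q_3 = 53/5
  p_4/q_4 = 74/7
  p_5/q_5 = 127/12
  p_6/q_6 = 2614/247
  p_7/q_7 = 2741/259
q_6 = 247 ≤ 251 < 259 = q_7, so the answer is 2614/247.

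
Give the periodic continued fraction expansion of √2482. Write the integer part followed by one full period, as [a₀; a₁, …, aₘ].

[49; 1, 4, 1, 1, 4, 1, 98]

a₀ = ⌊√2482⌋ = 49.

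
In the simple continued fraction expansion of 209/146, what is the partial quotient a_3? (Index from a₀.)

209 = 1·146 + 63   →  a_0 = 1
146 = 2·63 + 20   →  a_1 = 2
63 = 3·20 + 3   →  a_2 = 3
20 = 6·3 + 2   →  a_3 = 6

6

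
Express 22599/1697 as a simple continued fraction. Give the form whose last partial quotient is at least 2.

[13; 3, 6, 2, 13, 3]

22599 = 13×1697 + 538
1697 = 3×538 + 83
538 = 6×83 + 40
83 = 2×40 + 3
40 = 13×3 + 1
3 = 3×1 + 0  (stop)
So 22599/1697 = [13; 3, 6, 2, 13, 3].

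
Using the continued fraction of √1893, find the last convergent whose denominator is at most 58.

2480/57

√1893 = [43; 1, 1, 28, 1, 1, 86, …] (period length 6).
Convergents:
  p_0/q_0 = 43/1
  p_1/q_1 = 44/1
  p_2/q_2 = 87/2
  p_3/q_3 = 2480/57
  p_4/q_4 = 2567/59
q_3 = 57 ≤ 58 < 59 = q_4, so the answer is 2480/57.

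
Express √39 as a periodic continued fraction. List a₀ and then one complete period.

a₀ = ⌊√39⌋ = 6.
With m₀=0, d₀=1 and mₖ₊₁ = dₖaₖ − mₖ, dₖ₊₁ = (n − mₖ₊₁²)/dₖ, aₖ₊₁ = ⌊(a₀+mₖ₊₁)/dₖ₊₁⌋:
  k=1: m=6, d=3, a=4
  k=2: m=6, d=1, a=12
d=1 and a=2a₀=12 at k=2, so the next step gives (m, d) = (6, 3) again — its k=1 value — and the period has length 2.

[6; 4, 12]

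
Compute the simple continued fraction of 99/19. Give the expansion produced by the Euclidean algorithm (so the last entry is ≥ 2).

[5; 4, 1, 3]

99 = 5·19 + 4
19 = 4·4 + 3
4 = 1·3 + 1
3 = 3·1 + 0  (stop)
So 99/19 = [5; 4, 1, 3].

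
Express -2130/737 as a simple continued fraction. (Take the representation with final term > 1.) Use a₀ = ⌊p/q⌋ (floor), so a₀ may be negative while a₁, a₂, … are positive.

[-3; 9, 10, 8]

-2130 = -3×737 + 81
737 = 9×81 + 8
81 = 10×8 + 1
8 = 8×1 + 0  (stop)
So -2130/737 = [-3; 9, 10, 8].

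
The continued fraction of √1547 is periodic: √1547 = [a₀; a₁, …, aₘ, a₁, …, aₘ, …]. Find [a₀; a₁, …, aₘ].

a₀ = ⌊√1547⌋ = 39.
With m₀=0, d₀=1 and mₖ₊₁ = dₖaₖ − mₖ, dₖ₊₁ = (n − mₖ₊₁²)/dₖ, aₖ₊₁ = ⌊(a₀+mₖ₊₁)/dₖ₊₁⌋:
  k=1: m=39, d=26, a=3
  k=2: m=39, d=1, a=78
d=1 and a=2a₀=78 at k=2, so the next step gives (m, d) = (39, 26) again — its k=1 value — and the period has length 2.

[39; 3, 78]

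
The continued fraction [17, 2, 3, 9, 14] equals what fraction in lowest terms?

Using pₖ = aₖpₖ₋₁ + pₖ₋₂ and qₖ = aₖqₖ₋₁ + qₖ₋₂:
  k=0: a=17, p=17, q=1
  k=1: a=2, p=35, q=2
  k=2: a=3, p=122, q=7
  k=3: a=9, p=1133, q=65
  k=4: a=14, p=15984, q=917

15984/917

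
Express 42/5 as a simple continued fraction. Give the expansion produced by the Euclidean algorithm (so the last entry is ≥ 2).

[8; 2, 2]

42 = 8*5 + 2
5 = 2*2 + 1
2 = 2*1 + 0  (stop)
So 42/5 = [8; 2, 2].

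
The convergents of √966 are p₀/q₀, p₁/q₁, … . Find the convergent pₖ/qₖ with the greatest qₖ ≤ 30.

777/25

√966 = [31; 12, 2, 2, 2, 12, 62, …] (period length 6).
Convergents:
  p_0/q_0 = 31/1
  p_1/q_1 = 373/12
  p_2/q_2 = 777/25
  p_3/q_3 = 1927/62
q_2 = 25 ≤ 30 < 62 = q_3, so the answer is 777/25.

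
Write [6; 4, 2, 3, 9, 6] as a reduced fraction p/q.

10951/1759

Using pₖ = aₖpₖ₋₁ + pₖ₋₂ and qₖ = aₖqₖ₋₁ + qₖ₋₂:
  k=0: a=6, p=6, q=1
  k=1: a=4, p=25, q=4
  k=2: a=2, p=56, q=9
  k=3: a=3, p=193, q=31
  k=4: a=9, p=1793, q=288
  k=5: a=6, p=10951, q=1759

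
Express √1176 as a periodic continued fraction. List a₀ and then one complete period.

[34; 3, 2, 2, 2, 3, 68]

a₀ = ⌊√1176⌋ = 34.
With m₀=0, d₀=1 and mₖ₊₁ = dₖaₖ − mₖ, dₖ₊₁ = (n − mₖ₊₁²)/dₖ, aₖ₊₁ = ⌊(a₀+mₖ₊₁)/dₖ₊₁⌋:
  k=1: m=34, d=20, a=3
  k=2: m=26, d=25, a=2
  k=3: m=24, d=24, a=2
  k=4: m=24, d=25, a=2
  k=5: m=26, d=20, a=3
  k=6: m=34, d=1, a=68
d=1 and a=2a₀=68 at k=6, so the next step gives (m, d) = (34, 20) again — its k=1 value — and the period has length 6.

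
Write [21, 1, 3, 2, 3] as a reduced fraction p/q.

675/31

Using pₖ = aₖpₖ₋₁ + pₖ₋₂ and qₖ = aₖqₖ₋₁ + qₖ₋₂:
  k=0: a=21, p=21, q=1
  k=1: a=1, p=22, q=1
  k=2: a=3, p=87, q=4
  k=3: a=2, p=196, q=9
  k=4: a=3, p=675, q=31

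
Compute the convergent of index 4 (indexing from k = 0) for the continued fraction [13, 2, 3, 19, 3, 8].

Using pₖ = aₖpₖ₋₁ + pₖ₋₂, qₖ = aₖqₖ₋₁ + qₖ₋₂ (with p₋₁=1, p₋₂=0, q₋₁=0, q₋₂=1):
  k=0: a=13, p=13, q=1
  k=1: a=2, p=27, q=2
  k=2: a=3, p=94, q=7
  k=3: a=19, p=1813, q=135
  k=4: a=3, p=5533, q=412

5533/412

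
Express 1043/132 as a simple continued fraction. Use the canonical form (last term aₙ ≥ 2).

1043 = 7·132 + 119
132 = 1·119 + 13
119 = 9·13 + 2
13 = 6·2 + 1
2 = 2·1 + 0  (stop)
So 1043/132 = [7; 1, 9, 6, 2].

[7; 1, 9, 6, 2]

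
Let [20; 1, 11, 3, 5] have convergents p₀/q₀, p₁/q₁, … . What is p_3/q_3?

774/37

Using pₖ = aₖpₖ₋₁ + pₖ₋₂, qₖ = aₖqₖ₋₁ + qₖ₋₂ (with p₋₁=1, p₋₂=0, q₋₁=0, q₋₂=1):
  k=0: a=20, p=20, q=1
  k=1: a=1, p=21, q=1
  k=2: a=11, p=251, q=12
  k=3: a=3, p=774, q=37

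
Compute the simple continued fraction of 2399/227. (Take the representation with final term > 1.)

[10; 1, 1, 3, 6, 5]

2399 = 10·227 + 129
227 = 1·129 + 98
129 = 1·98 + 31
98 = 3·31 + 5
31 = 6·5 + 1
5 = 5·1 + 0  (stop)
So 2399/227 = [10; 1, 1, 3, 6, 5].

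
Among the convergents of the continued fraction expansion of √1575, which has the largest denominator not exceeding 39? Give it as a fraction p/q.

√1575 = [39; 1, 2, 5, 2, 1, 78, …] (period length 6).
Convergents:
  p_0/q_0 = 39/1
  p_1/q_1 = 40/1
  p_2/q_2 = 119/3
  p_3/q_3 = 635/16
  p_4/q_4 = 1389/35
  p_5/q_5 = 2024/51
q_4 = 35 ≤ 39 < 51 = q_5, so the answer is 1389/35.

1389/35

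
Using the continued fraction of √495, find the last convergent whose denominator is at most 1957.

15841/712

√495 = [22; 4, 44, …] (period length 2).
Convergents:
  p_0/q_0 = 22/1
  p_1/q_1 = 89/4
  p_2/q_2 = 3938/177
  p_3/q_3 = 15841/712
  p_4/q_4 = 700942/31505
q_3 = 712 ≤ 1957 < 31505 = q_4, so the answer is 15841/712.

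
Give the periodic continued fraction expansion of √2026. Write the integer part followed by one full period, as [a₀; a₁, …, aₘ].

a₀ = ⌊√2026⌋ = 45.

[45; 90]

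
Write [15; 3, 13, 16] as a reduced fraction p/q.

9854/643

Fold from the inside: start with 16/1.
  13 + 1/16 = 209/16
  3 + 16/209 = 643/209
  15 + 209/643 = 9854/643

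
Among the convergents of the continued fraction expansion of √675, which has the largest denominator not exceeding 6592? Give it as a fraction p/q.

√675 = [25; 1, 50, …] (period length 2).
Convergents:
  p_0/q_0 = 25/1
  p_1/q_1 = 26/1
  p_2/q_2 = 1325/51
  p_3/q_3 = 1351/52
  p_4/q_4 = 68875/2651
  p_5/q_5 = 70226/2703
  p_6/q_6 = 3580175/137801
q_5 = 2703 ≤ 6592 < 137801 = q_6, so the answer is 70226/2703.

70226/2703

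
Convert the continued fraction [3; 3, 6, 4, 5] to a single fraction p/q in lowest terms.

Fold from the inside: start with 5/1.
  4 + 1/5 = 21/5
  6 + 5/21 = 131/21
  3 + 21/131 = 414/131
  3 + 131/414 = 1373/414

1373/414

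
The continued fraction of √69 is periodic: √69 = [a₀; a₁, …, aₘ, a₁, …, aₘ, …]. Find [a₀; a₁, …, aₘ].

[8; 3, 3, 1, 4, 1, 3, 3, 16]

a₀ = ⌊√69⌋ = 8.
With m₀=0, d₀=1 and mₖ₊₁ = dₖaₖ − mₖ, dₖ₊₁ = (n − mₖ₊₁²)/dₖ, aₖ₊₁ = ⌊(a₀+mₖ₊₁)/dₖ₊₁⌋:
  k=1: m=8, d=5, a=3
  k=2: m=7, d=4, a=3
  k=3: m=5, d=11, a=1
  k=4: m=6, d=3, a=4
  k=5: m=6, d=11, a=1
  k=6: m=5, d=4, a=3
  k=7: m=7, d=5, a=3
  k=8: m=8, d=1, a=16
d=1 and a=2a₀=16 at k=8, so the next step gives (m, d) = (8, 5) again — its k=1 value — and the period has length 8.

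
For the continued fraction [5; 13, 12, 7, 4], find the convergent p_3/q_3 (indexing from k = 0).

5645/1112

Using pₖ = aₖpₖ₋₁ + pₖ₋₂, qₖ = aₖqₖ₋₁ + qₖ₋₂ (with p₋₁=1, p₋₂=0, q₋₁=0, q₋₂=1):
  k=0: a=5, p=5, q=1
  k=1: a=13, p=66, q=13
  k=2: a=12, p=797, q=157
  k=3: a=7, p=5645, q=1112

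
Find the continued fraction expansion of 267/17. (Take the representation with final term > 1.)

267 = 15*17 + 12
17 = 1*12 + 5
12 = 2*5 + 2
5 = 2*2 + 1
2 = 2*1 + 0  (stop)
So 267/17 = [15; 1, 2, 2, 2].

[15; 1, 2, 2, 2]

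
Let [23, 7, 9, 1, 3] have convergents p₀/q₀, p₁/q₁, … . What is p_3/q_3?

1643/71

Using pₖ = aₖpₖ₋₁ + pₖ₋₂, qₖ = aₖqₖ₋₁ + qₖ₋₂ (with p₋₁=1, p₋₂=0, q₋₁=0, q₋₂=1):
  k=0: a=23, p=23, q=1
  k=1: a=7, p=162, q=7
  k=2: a=9, p=1481, q=64
  k=3: a=1, p=1643, q=71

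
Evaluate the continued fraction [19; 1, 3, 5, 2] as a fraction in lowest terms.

Using pₖ = aₖpₖ₋₁ + pₖ₋₂ and qₖ = aₖqₖ₋₁ + qₖ₋₂:
  k=0: a=19, p=19, q=1
  k=1: a=1, p=20, q=1
  k=2: a=3, p=79, q=4
  k=3: a=5, p=415, q=21
  k=4: a=2, p=909, q=46

909/46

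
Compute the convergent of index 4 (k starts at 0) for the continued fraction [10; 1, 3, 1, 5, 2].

313/29

Using pₖ = aₖpₖ₋₁ + pₖ₋₂, qₖ = aₖqₖ₋₁ + qₖ₋₂ (with p₋₁=1, p₋₂=0, q₋₁=0, q₋₂=1):
  k=0: a=10, p=10, q=1
  k=1: a=1, p=11, q=1
  k=2: a=3, p=43, q=4
  k=3: a=1, p=54, q=5
  k=4: a=5, p=313, q=29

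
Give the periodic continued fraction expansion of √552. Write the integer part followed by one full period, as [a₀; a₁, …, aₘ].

a₀ = ⌊√552⌋ = 23.
With m₀=0, d₀=1 and mₖ₊₁ = dₖaₖ − mₖ, dₖ₊₁ = (n − mₖ₊₁²)/dₖ, aₖ₊₁ = ⌊(a₀+mₖ₊₁)/dₖ₊₁⌋:
  k=1: m=23, d=23, a=2
  k=2: m=23, d=1, a=46
d=1 and a=2a₀=46 at k=2, so the next step gives (m, d) = (23, 23) again — its k=1 value — and the period has length 2.

[23; 2, 46]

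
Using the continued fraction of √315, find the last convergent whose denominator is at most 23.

71/4

√315 = [17; 1, 2, 1, 34, …] (period length 4).
Convergents:
  p_0/q_0 = 17/1
  p_1/q_1 = 18/1
  p_2/q_2 = 53/3
  p_3/q_3 = 71/4
  p_4/q_4 = 2467/139
q_3 = 4 ≤ 23 < 139 = q_4, so the answer is 71/4.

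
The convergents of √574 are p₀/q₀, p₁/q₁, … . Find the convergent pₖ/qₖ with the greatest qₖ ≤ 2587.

√574 = [23; 1, 22, 1, 46, …] (period length 4).
Convergents:
  p_0/q_0 = 23/1
  p_1/q_1 = 24/1
  p_2/q_2 = 551/23
  p_3/q_3 = 575/24
  p_4/q_4 = 27001/1127
  p_5/q_5 = 27576/1151
  p_6/q_6 = 633673/26449
q_5 = 1151 ≤ 2587 < 26449 = q_6, so the answer is 27576/1151.

27576/1151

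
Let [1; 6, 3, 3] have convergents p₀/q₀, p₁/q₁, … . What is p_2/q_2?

Using pₖ = aₖpₖ₋₁ + pₖ₋₂, qₖ = aₖqₖ₋₁ + qₖ₋₂ (with p₋₁=1, p₋₂=0, q₋₁=0, q₋₂=1):
  k=0: a=1, p=1, q=1
  k=1: a=6, p=7, q=6
  k=2: a=3, p=22, q=19

22/19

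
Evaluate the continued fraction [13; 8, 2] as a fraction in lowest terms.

Using pₖ = aₖpₖ₋₁ + pₖ₋₂ and qₖ = aₖqₖ₋₁ + qₖ₋₂:
  k=0: a=13, p=13, q=1
  k=1: a=8, p=105, q=8
  k=2: a=2, p=223, q=17

223/17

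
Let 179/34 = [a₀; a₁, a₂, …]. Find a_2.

1

179 = 5·34 + 9   →  a_0 = 5
34 = 3·9 + 7   →  a_1 = 3
9 = 1·7 + 2   →  a_2 = 1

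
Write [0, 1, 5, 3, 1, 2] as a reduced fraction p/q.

Fold from the inside: start with 2/1.
  1 + 1/2 = 3/2
  3 + 2/3 = 11/3
  5 + 3/11 = 58/11
  1 + 11/58 = 69/58
  0 + 58/69 = 58/69

58/69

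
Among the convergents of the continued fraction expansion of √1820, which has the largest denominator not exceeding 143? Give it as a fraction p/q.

√1820 = [42; 1, 1, 1, 20, 1, 1, 1, 84, …] (period length 8).
Convergents:
  p_0/q_0 = 42/1
  p_1/q_1 = 43/1
  p_2/q_2 = 85/2
  p_3/q_3 = 128/3
  p_4/q_4 = 2645/62
  p_5/q_5 = 2773/65
  p_6/q_6 = 5418/127
  p_7/q_7 = 8191/192
q_6 = 127 ≤ 143 < 192 = q_7, so the answer is 5418/127.

5418/127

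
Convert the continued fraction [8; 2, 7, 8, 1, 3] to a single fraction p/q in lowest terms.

Fold from the inside: start with 3/1.
  1 + 1/3 = 4/3
  8 + 3/4 = 35/4
  7 + 4/35 = 249/35
  2 + 35/249 = 533/249
  8 + 249/533 = 4513/533

4513/533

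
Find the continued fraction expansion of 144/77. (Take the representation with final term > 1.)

144 = 1*77 + 67
77 = 1*67 + 10
67 = 6*10 + 7
10 = 1*7 + 3
7 = 2*3 + 1
3 = 3*1 + 0  (stop)
So 144/77 = [1; 1, 6, 1, 2, 3].

[1; 1, 6, 1, 2, 3]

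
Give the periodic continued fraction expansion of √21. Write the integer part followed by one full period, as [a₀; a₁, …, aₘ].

[4; 1, 1, 2, 1, 1, 8]

a₀ = ⌊√21⌋ = 4.
With m₀=0, d₀=1 and mₖ₊₁ = dₖaₖ − mₖ, dₖ₊₁ = (n − mₖ₊₁²)/dₖ, aₖ₊₁ = ⌊(a₀+mₖ₊₁)/dₖ₊₁⌋:
  k=1: m=4, d=5, a=1
  k=2: m=1, d=4, a=1
  k=3: m=3, d=3, a=2
  k=4: m=3, d=4, a=1
  k=5: m=1, d=5, a=1
  k=6: m=4, d=1, a=8
d=1 and a=2a₀=8 at k=6, so the next step gives (m, d) = (4, 5) again — its k=1 value — and the period has length 6.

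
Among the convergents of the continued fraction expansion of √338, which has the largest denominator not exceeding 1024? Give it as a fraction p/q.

17631/959

√338 = [18; 2, 1, 1, 2, 36, …] (period length 5).
Convergents:
  p_0/q_0 = 18/1
  p_1/q_1 = 37/2
  p_2/q_2 = 55/3
  p_3/q_3 = 92/5
  p_4/q_4 = 239/13
  p_5/q_5 = 8696/473
  p_6/q_6 = 17631/959
  p_7/q_7 = 26327/1432
q_6 = 959 ≤ 1024 < 1432 = q_7, so the answer is 17631/959.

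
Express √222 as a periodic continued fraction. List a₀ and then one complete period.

a₀ = ⌊√222⌋ = 14.

[14; 1, 8, 1, 28]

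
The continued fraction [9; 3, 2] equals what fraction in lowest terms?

Fold from the inside: start with 2/1.
  3 + 1/2 = 7/2
  9 + 2/7 = 65/7

65/7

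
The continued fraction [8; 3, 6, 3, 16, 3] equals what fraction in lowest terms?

24925/2997

Fold from the inside: start with 3/1.
  16 + 1/3 = 49/3
  3 + 3/49 = 150/49
  6 + 49/150 = 949/150
  3 + 150/949 = 2997/949
  8 + 949/2997 = 24925/2997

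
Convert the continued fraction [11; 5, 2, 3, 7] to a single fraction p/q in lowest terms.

3098/277

Using pₖ = aₖpₖ₋₁ + pₖ₋₂ and qₖ = aₖqₖ₋₁ + qₖ₋₂:
  k=0: a=11, p=11, q=1
  k=1: a=5, p=56, q=5
  k=2: a=2, p=123, q=11
  k=3: a=3, p=425, q=38
  k=4: a=7, p=3098, q=277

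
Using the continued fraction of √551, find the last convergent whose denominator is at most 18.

√551 = [23; 2, 8, 1, 8, 2, 46, …] (period length 6).
Convergents:
  p_0/q_0 = 23/1
  p_1/q_1 = 47/2
  p_2/q_2 = 399/17
  p_3/q_3 = 446/19
q_2 = 17 ≤ 18 < 19 = q_3, so the answer is 399/17.

399/17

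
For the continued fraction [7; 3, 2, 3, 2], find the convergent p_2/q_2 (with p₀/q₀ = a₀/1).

51/7

Using pₖ = aₖpₖ₋₁ + pₖ₋₂, qₖ = aₖqₖ₋₁ + qₖ₋₂ (with p₋₁=1, p₋₂=0, q₋₁=0, q₋₂=1):
  k=0: a=7, p=7, q=1
  k=1: a=3, p=22, q=3
  k=2: a=2, p=51, q=7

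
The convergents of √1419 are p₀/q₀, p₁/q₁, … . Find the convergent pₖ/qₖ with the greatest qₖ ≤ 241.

√1419 = [37; 1, 2, 37, 2, 1, 74, …] (period length 6).
Convergents:
  p_0/q_0 = 37/1
  p_1/q_1 = 38/1
  p_2/q_2 = 113/3
  p_3/q_3 = 4219/112
  p_4/q_4 = 8551/227
  p_5/q_5 = 12770/339
q_4 = 227 ≤ 241 < 339 = q_5, so the answer is 8551/227.

8551/227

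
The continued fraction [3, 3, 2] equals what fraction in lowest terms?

Using pₖ = aₖpₖ₋₁ + pₖ₋₂ and qₖ = aₖqₖ₋₁ + qₖ₋₂:
  k=0: a=3, p=3, q=1
  k=1: a=3, p=10, q=3
  k=2: a=2, p=23, q=7

23/7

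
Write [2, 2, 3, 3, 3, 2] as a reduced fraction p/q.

426/175

Fold from the inside: start with 2/1.
  3 + 1/2 = 7/2
  3 + 2/7 = 23/7
  3 + 7/23 = 76/23
  2 + 23/76 = 175/76
  2 + 76/175 = 426/175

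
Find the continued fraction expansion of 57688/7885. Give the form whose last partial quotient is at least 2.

[7; 3, 6, 7, 8, 7]

57688 = 7×7885 + 2493
7885 = 3×2493 + 406
2493 = 6×406 + 57
406 = 7×57 + 7
57 = 8×7 + 1
7 = 7×1 + 0  (stop)
So 57688/7885 = [7; 3, 6, 7, 8, 7].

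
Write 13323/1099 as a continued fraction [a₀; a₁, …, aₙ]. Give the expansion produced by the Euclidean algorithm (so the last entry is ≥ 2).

13323 = 12*1099 + 135
1099 = 8*135 + 19
135 = 7*19 + 2
19 = 9*2 + 1
2 = 2*1 + 0  (stop)
So 13323/1099 = [12; 8, 7, 9, 2].

[12; 8, 7, 9, 2]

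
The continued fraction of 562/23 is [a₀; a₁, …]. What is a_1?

2

562 = 24·23 + 10   →  a_0 = 24
23 = 2·10 + 3   →  a_1 = 2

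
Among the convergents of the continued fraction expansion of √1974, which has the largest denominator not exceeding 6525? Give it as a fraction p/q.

√1974 = [44; 2, 3, 17, 2, 17, 3, 2, 88, …] (period length 8).
Convergents:
  p_0/q_0 = 44/1
  p_1/q_1 = 89/2
  p_2/q_2 = 311/7
  p_3/q_3 = 5376/121
  p_4/q_4 = 11063/249
  p_5/q_5 = 193447/4354
  p_6/q_6 = 591404/13311
q_5 = 4354 ≤ 6525 < 13311 = q_6, so the answer is 193447/4354.

193447/4354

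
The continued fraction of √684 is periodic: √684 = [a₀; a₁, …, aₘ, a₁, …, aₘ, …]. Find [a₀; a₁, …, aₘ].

a₀ = ⌊√684⌋ = 26.
With m₀=0, d₀=1 and mₖ₊₁ = dₖaₖ − mₖ, dₖ₊₁ = (n − mₖ₊₁²)/dₖ, aₖ₊₁ = ⌊(a₀+mₖ₊₁)/dₖ₊₁⌋:
  k=1: m=26, d=8, a=6
  k=2: m=22, d=25, a=1
  k=3: m=3, d=27, a=1
  k=4: m=24, d=4, a=12
  k=5: m=24, d=27, a=1
  k=6: m=3, d=25, a=1
  k=7: m=22, d=8, a=6
  k=8: m=26, d=1, a=52
d=1 and a=2a₀=52 at k=8, so the next step gives (m, d) = (26, 8) again — its k=1 value — and the period has length 8.

[26; 6, 1, 1, 12, 1, 1, 6, 52]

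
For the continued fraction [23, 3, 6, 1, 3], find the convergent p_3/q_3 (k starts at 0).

513/22

Using pₖ = aₖpₖ₋₁ + pₖ₋₂, qₖ = aₖqₖ₋₁ + qₖ₋₂ (with p₋₁=1, p₋₂=0, q₋₁=0, q₋₂=1):
  k=0: a=23, p=23, q=1
  k=1: a=3, p=70, q=3
  k=2: a=6, p=443, q=19
  k=3: a=1, p=513, q=22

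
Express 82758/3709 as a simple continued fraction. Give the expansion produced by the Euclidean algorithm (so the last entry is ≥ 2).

[22; 3, 5, 15, 3, 1, 3]

82758 = 22·3709 + 1160
3709 = 3·1160 + 229
1160 = 5·229 + 15
229 = 15·15 + 4
15 = 3·4 + 3
4 = 1·3 + 1
3 = 3·1 + 0  (stop)
So 82758/3709 = [22; 3, 5, 15, 3, 1, 3].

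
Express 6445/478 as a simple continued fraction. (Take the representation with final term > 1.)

[13; 2, 14, 2, 3, 2]

6445 = 13×478 + 231
478 = 2×231 + 16
231 = 14×16 + 7
16 = 2×7 + 2
7 = 3×2 + 1
2 = 2×1 + 0  (stop)
So 6445/478 = [13; 2, 14, 2, 3, 2].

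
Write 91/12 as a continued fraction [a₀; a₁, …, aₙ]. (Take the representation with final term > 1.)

91 = 7·12 + 7
12 = 1·7 + 5
7 = 1·5 + 2
5 = 2·2 + 1
2 = 2·1 + 0  (stop)
So 91/12 = [7; 1, 1, 2, 2].

[7; 1, 1, 2, 2]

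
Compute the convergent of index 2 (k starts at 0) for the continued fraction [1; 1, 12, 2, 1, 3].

Using pₖ = aₖpₖ₋₁ + pₖ₋₂, qₖ = aₖqₖ₋₁ + qₖ₋₂ (with p₋₁=1, p₋₂=0, q₋₁=0, q₋₂=1):
  k=0: a=1, p=1, q=1
  k=1: a=1, p=2, q=1
  k=2: a=12, p=25, q=13

25/13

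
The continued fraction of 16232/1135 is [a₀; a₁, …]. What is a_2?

3

16232 = 14·1135 + 342   →  a_0 = 14
1135 = 3·342 + 109   →  a_1 = 3
342 = 3·109 + 15   →  a_2 = 3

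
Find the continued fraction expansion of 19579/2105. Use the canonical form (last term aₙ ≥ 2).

19579 = 9·2105 + 634
2105 = 3·634 + 203
634 = 3·203 + 25
203 = 8·25 + 3
25 = 8·3 + 1
3 = 3·1 + 0  (stop)
So 19579/2105 = [9; 3, 3, 8, 8, 3].

[9; 3, 3, 8, 8, 3]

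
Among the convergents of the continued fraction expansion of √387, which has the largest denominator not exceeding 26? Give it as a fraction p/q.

59/3

√387 = [19; 1, 2, 19, 2, 1, 38, …] (period length 6).
Convergents:
  p_0/q_0 = 19/1
  p_1/q_1 = 20/1
  p_2/q_2 = 59/3
  p_3/q_3 = 1141/58
q_2 = 3 ≤ 26 < 58 = q_3, so the answer is 59/3.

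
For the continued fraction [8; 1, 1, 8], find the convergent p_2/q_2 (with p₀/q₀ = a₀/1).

Using pₖ = aₖpₖ₋₁ + pₖ₋₂, qₖ = aₖqₖ₋₁ + qₖ₋₂ (with p₋₁=1, p₋₂=0, q₋₁=0, q₋₂=1):
  k=0: a=8, p=8, q=1
  k=1: a=1, p=9, q=1
  k=2: a=1, p=17, q=2

17/2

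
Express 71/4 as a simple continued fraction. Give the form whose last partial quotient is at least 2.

71 = 17*4 + 3
4 = 1*3 + 1
3 = 3*1 + 0  (stop)
So 71/4 = [17; 1, 3].

[17; 1, 3]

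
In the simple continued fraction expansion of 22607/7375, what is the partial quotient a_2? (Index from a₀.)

3

22607 = 3·7375 + 482   →  a_0 = 3
7375 = 15·482 + 145   →  a_1 = 15
482 = 3·145 + 47   →  a_2 = 3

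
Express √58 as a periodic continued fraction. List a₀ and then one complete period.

[7; 1, 1, 1, 1, 1, 1, 14]

a₀ = ⌊√58⌋ = 7.
With m₀=0, d₀=1 and mₖ₊₁ = dₖaₖ − mₖ, dₖ₊₁ = (n − mₖ₊₁²)/dₖ, aₖ₊₁ = ⌊(a₀+mₖ₊₁)/dₖ₊₁⌋:
  k=1: m=7, d=9, a=1
  k=2: m=2, d=6, a=1
  k=3: m=4, d=7, a=1
  k=4: m=3, d=7, a=1
  k=5: m=4, d=6, a=1
  k=6: m=2, d=9, a=1
  k=7: m=7, d=1, a=14
d=1 and a=2a₀=14 at k=7, so the next step gives (m, d) = (7, 9) again — its k=1 value — and the period has length 7.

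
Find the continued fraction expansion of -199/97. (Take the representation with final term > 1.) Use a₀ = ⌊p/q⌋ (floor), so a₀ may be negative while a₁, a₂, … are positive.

-199 = -3·97 + 92
97 = 1·92 + 5
92 = 18·5 + 2
5 = 2·2 + 1
2 = 2·1 + 0  (stop)
So -199/97 = [-3; 1, 18, 2, 2].

[-3; 1, 18, 2, 2]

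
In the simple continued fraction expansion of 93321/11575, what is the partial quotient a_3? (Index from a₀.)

2

93321 = 8·11575 + 721   →  a_0 = 8
11575 = 16·721 + 39   →  a_1 = 16
721 = 18·39 + 19   →  a_2 = 18
39 = 2·19 + 1   →  a_3 = 2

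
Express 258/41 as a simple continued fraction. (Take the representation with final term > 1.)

258 = 6*41 + 12
41 = 3*12 + 5
12 = 2*5 + 2
5 = 2*2 + 1
2 = 2*1 + 0  (stop)
So 258/41 = [6; 3, 2, 2, 2].

[6; 3, 2, 2, 2]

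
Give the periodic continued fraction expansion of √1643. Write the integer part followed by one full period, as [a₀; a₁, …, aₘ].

a₀ = ⌊√1643⌋ = 40.

[40; 1, 1, 6, 1, 6, 1, 1, 80]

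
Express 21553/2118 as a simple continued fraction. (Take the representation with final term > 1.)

[10; 5, 1, 2, 9, 4, 3]

21553 = 10·2118 + 373
2118 = 5·373 + 253
373 = 1·253 + 120
253 = 2·120 + 13
120 = 9·13 + 3
13 = 4·3 + 1
3 = 3·1 + 0  (stop)
So 21553/2118 = [10; 5, 1, 2, 9, 4, 3].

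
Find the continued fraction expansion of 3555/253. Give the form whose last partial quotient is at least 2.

[14; 19, 2, 6]

3555 = 14·253 + 13
253 = 19·13 + 6
13 = 2·6 + 1
6 = 6·1 + 0  (stop)
So 3555/253 = [14; 19, 2, 6].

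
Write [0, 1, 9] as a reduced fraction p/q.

Using pₖ = aₖpₖ₋₁ + pₖ₋₂ and qₖ = aₖqₖ₋₁ + qₖ₋₂:
  k=0: a=0, p=0, q=1
  k=1: a=1, p=1, q=1
  k=2: a=9, p=9, q=10

9/10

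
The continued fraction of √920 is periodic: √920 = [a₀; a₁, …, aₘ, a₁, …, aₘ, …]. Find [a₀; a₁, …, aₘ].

a₀ = ⌊√920⌋ = 30.
With m₀=0, d₀=1 and mₖ₊₁ = dₖaₖ − mₖ, dₖ₊₁ = (n − mₖ₊₁²)/dₖ, aₖ₊₁ = ⌊(a₀+mₖ₊₁)/dₖ₊₁⌋:
  k=1: m=30, d=20, a=3
  k=2: m=30, d=1, a=60
d=1 and a=2a₀=60 at k=2, so the next step gives (m, d) = (30, 20) again — its k=1 value — and the period has length 2.

[30; 3, 60]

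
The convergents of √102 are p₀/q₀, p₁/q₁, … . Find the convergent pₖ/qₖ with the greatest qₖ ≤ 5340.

20401/2020

√102 = [10; 10, 20, …] (period length 2).
Convergents:
  p_0/q_0 = 10/1
  p_1/q_1 = 101/10
  p_2/q_2 = 2030/201
  p_3/q_3 = 20401/2020
  p_4/q_4 = 410050/40601
q_3 = 2020 ≤ 5340 < 40601 = q_4, so the answer is 20401/2020.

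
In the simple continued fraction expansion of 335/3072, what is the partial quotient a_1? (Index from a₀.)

9

335 = 0·3072 + 335   →  a_0 = 0
3072 = 9·335 + 57   →  a_1 = 9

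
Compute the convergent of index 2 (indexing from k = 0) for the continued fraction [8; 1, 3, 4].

35/4

Using pₖ = aₖpₖ₋₁ + pₖ₋₂, qₖ = aₖqₖ₋₁ + qₖ₋₂ (with p₋₁=1, p₋₂=0, q₋₁=0, q₋₂=1):
  k=0: a=8, p=8, q=1
  k=1: a=1, p=9, q=1
  k=2: a=3, p=35, q=4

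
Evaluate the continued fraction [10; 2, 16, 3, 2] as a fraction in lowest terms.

Fold from the inside: start with 2/1.
  3 + 1/2 = 7/2
  16 + 2/7 = 114/7
  2 + 7/114 = 235/114
  10 + 114/235 = 2464/235

2464/235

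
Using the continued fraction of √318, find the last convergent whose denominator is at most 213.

√318 = [17; 1, 4, 1, 34, …] (period length 4).
Convergents:
  p_0/q_0 = 17/1
  p_1/q_1 = 18/1
  p_2/q_2 = 89/5
  p_3/q_3 = 107/6
  p_4/q_4 = 3727/209
  p_5/q_5 = 3834/215
q_4 = 209 ≤ 213 < 215 = q_5, so the answer is 3727/209.

3727/209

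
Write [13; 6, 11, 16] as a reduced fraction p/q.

14191/1078

Using pₖ = aₖpₖ₋₁ + pₖ₋₂ and qₖ = aₖqₖ₋₁ + qₖ₋₂:
  k=0: a=13, p=13, q=1
  k=1: a=6, p=79, q=6
  k=2: a=11, p=882, q=67
  k=3: a=16, p=14191, q=1078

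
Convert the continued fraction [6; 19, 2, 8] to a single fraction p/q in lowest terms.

2003/331

Using pₖ = aₖpₖ₋₁ + pₖ₋₂ and qₖ = aₖqₖ₋₁ + qₖ₋₂:
  k=0: a=6, p=6, q=1
  k=1: a=19, p=115, q=19
  k=2: a=2, p=236, q=39
  k=3: a=8, p=2003, q=331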